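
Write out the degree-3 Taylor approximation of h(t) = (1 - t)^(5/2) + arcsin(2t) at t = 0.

49*t^3/48 + 15*t^2/8 - t/2 + 1

Expand each term separately and add.
h(0) = 1
h′(0) = -1/2
h′′(0) = 15/4
h′′′(0) = 49/8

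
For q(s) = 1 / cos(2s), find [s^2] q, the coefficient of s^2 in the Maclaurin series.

2

Divide the numerator series by the denominator series (power-series long division).
So c_2 = q′′(0)/2! = 2.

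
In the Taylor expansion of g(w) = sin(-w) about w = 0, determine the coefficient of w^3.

1/6

g(0) = 0
g′(0) = -1
g′′(0) = 0
g′′′(0) = 1
So c_3 = g′′′(0)/3! = 1/6.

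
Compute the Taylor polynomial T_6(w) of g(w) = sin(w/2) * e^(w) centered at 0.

11*w^6/11520 + 41*w^5/3840 + w^4/16 + 11*w^3/48 + w^2/2 + w/2

Write out both Maclaurin series and multiply, keeping only the needed powers.
g(0) = 0
g′(0) = 1/2
g′′(0) = 1
g′′′(0) = 11/8
g^(4)(0) = 3/2
g^(5)(0) = 41/32
g^(6)(0) = 11/16
Dividing each by k! gives the coefficients c_0, ..., c_6.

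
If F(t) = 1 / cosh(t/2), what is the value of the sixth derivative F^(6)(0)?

-61/64

Write the quotient as an unknown series and match coefficients against numerator = denominator · series.
The coefficient of t^6 in the expansion is -61/46080, so F^(6)(0) = 6! * (-61/46080) = -61/64.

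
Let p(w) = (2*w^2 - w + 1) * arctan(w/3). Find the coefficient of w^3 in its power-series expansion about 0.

53/81

Distribute the polynomial across the series and collect like powers.
[w^0] = 0;  [w^1] = 1/3;  [w^2] = -1/3;  [w^3] = 53/81.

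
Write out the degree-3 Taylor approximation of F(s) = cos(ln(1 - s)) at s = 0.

-s^3/2 - s^2/2 + 1

Plug the Maclaurin series of the inner function into that of the outer and collect terms.
F(0) = 1
F′(0) = 0
F′′(0) = -1
F′′′(0) = -3
The Taylor polynomial is Σ F^(k)(0)/k! · s^k.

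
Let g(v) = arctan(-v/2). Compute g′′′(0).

1/4

From the series, [v^3] g = 1/24; multiply by 3! = 6 to get 1/4.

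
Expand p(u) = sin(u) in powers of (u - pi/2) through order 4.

(u - pi/2)^4/24 - (u - pi/2)^2/2 + 1

Use the known series and substitute for the argument.
p(pi/2) = 1
p′(pi/2) = 0
p′′(pi/2) = -1
p′′′(pi/2) = 0
p^(4)(pi/2) = 1
Dividing each by k! gives the coefficients c_0, ..., c_4.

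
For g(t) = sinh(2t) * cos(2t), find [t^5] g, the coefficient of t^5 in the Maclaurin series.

-16/15

Take the Cauchy product of the two expansions.
g(0) = 0
g′(0) = 2
g′′(0) = 0
g′′′(0) = -16
g^(4)(0) = 0
g^(5)(0) = -128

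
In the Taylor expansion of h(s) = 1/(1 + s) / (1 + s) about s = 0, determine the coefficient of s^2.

3

Take the Cauchy product of the two expansions.
[s^0] = 1;  [s^1] = -2;  [s^2] = 3.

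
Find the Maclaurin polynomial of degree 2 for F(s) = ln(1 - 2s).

F(0) = 0
F′(0) = -2
F′′(0) = -4

-2*s^2 - 2*s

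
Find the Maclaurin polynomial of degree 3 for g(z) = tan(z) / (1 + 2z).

Expand each factor separately, then convolve coefficients.
g(0) = 0
g′(0) = 1
g′′(0) = -4
g′′′(0) = 26

13*z^3/3 - 2*z^2 + z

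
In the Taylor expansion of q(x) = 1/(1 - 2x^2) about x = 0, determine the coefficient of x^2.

2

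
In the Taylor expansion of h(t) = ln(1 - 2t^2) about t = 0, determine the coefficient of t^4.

[t^0] = 0;  [t^1] = 0;  [t^2] = -2;  [t^3] = 0;  [t^4] = -2.

-2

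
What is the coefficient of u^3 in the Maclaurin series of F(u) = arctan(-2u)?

Compute the successive derivatives at the expansion point and divide by k!.
[u^0] = 0;  [u^1] = -2;  [u^2] = 0;  [u^3] = 8/3.

8/3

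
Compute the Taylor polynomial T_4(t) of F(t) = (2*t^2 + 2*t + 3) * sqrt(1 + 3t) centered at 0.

Multiply each power in the prefactor through the base expansion.
[t^0] = 3;  [t^1] = 13/2;  [t^2] = 13/8;  [t^3] = 93/16;  [t^4] = -1071/128.

-1071*t^4/128 + 93*t^3/16 + 13*t^2/8 + 13*t/2 + 3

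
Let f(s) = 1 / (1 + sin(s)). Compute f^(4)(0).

Write 1/(1+u) = 1 - u + u^2 - u^3 + ... and substitute the series for u.
The coefficient of s^4 in the expansion is 2/3, so f^(4)(0) = 4! * (2/3) = 16.

16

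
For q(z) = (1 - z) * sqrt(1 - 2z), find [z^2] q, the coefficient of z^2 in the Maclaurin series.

Shift and add copies of the series according to the polynomial's terms.

1/2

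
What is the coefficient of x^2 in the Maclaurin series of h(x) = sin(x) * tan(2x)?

Multiply the two series term by term and collect like powers.
h(0) = 0
h′(0) = 0
h′′(0) = 4
So c_2 = h′′(0)/2! = 2.

2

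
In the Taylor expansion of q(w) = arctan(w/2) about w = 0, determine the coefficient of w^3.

c_3 = q′′′(0)/3! = -1/24.

-1/24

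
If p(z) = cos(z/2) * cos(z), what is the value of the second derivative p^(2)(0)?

Write out both Maclaurin series and multiply, keeping only the needed powers.
The coefficient of z^2 in the expansion is -5/8, so p′′(0) = 2! * (-5/8) = -5/4.

-5/4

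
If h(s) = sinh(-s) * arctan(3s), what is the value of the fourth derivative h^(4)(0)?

204

Expand each factor separately, then convolve coefficients.
The coefficient of s^4 in the expansion is 17/2, so h^(4)(0) = 4! * (17/2) = 204.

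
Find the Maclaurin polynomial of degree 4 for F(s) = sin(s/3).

-s^3/162 + s/3

[s^0] = 0;  [s^1] = 1/3;  [s^2] = 0;  [s^3] = -1/162;  [s^4] = 0.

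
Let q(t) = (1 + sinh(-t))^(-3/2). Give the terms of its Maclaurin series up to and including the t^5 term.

Substitute the inner expansion into the outer series and collect powers.
q(0) = 1
q′(0) = 3/2
q′′(0) = 15/4
q′′′(0) = 117/8
q^(4)(0) = 1185/16
q^(5)(0) = 14643/32
The Taylor polynomial is Σ q^(k)(0)/k! · t^k.

4881*t^5/1280 + 395*t^4/128 + 39*t^3/16 + 15*t^2/8 + 3*t/2 + 1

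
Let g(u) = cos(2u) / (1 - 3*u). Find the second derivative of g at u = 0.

Expand 1/(denominator) as a geometric series and multiply by the numerator's series.
The coefficient of u^2 in the expansion is 7, so g′′(0) = 2! * (7) = 14.

14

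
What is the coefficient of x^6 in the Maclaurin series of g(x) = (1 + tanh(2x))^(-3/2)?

Plug the Maclaurin series of the inner function into that of the outer and collect terms.
[x^0] = 1;  [x^1] = -3;  [x^2] = 15/2;  [x^3] = -27/2;  [x^4] = 155/8;  [x^5] = -921/40;  [x^6] = 1105/48.

1105/48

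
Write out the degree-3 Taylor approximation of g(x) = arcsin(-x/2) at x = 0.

-x^3/48 - x/2

g(0) = 0
g′(0) = -1/2
g′′(0) = 0
g′′′(0) = -1/8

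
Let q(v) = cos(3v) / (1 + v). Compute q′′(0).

-7

Write out both Maclaurin series and multiply, keeping only the needed powers.
The coefficient of v^2 in the expansion is -7/2, so q′′(0) = 2! * (-7/2) = -7.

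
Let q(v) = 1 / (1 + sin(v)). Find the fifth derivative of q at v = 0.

-61

Write 1/(1+u) = 1 - u + u^2 - u^3 + ... and substitute the series for u.
From the series, [v^5] q = -61/120; multiply by 5! = 120 to get -61.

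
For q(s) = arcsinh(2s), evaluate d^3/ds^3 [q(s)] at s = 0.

Apply the Taylor formula c_k = f^(k)(a)/k!.
From the series, [s^3] q = -4/3; multiply by 3! = 6 to get -8.

-8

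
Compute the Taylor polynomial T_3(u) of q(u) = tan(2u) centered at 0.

8*u^3/3 + 2*u

[u^0] = 0;  [u^1] = 2;  [u^2] = 0;  [u^3] = 8/3.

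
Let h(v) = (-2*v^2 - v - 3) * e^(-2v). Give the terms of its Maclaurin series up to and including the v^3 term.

Multiply each power in the prefactor through the base expansion.
h(0) = -3
h′(0) = 5
h′′(0) = -12
h′′′(0) = 36

6*v^3 - 6*v^2 + 5*v - 3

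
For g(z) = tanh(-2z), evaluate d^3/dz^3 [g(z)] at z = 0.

16

From the series, [z^3] g = 8/3; multiply by 3! = 6 to get 16.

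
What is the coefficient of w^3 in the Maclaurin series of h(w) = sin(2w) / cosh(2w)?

Invert the denominator's series and multiply.
So c_3 = h′′′(0)/3! = -16/3.

-16/3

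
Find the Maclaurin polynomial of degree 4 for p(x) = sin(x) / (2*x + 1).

Expand 1/(denominator) as a geometric series and multiply by the numerator's series.

-23*x^4/3 + 23*x^3/6 - 2*x^2 + x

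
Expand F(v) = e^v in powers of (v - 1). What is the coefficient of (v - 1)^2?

[(v - 1)^0] = e;  [(v - 1)^1] = e;  [(v - 1)^2] = e/2.

e/2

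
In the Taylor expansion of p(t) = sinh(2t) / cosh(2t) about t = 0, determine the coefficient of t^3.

-8/3

Write the quotient as an unknown series and match coefficients against numerator = denominator · series.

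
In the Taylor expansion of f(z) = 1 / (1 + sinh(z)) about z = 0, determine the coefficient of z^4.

4/3

Write 1/(1+u) = 1 - u + u^2 - u^3 + ... and substitute the series for u.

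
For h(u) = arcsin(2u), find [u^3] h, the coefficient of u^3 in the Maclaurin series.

4/3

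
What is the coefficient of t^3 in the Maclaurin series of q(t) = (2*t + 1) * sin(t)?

Shift and add copies of the series according to the polynomial's terms.
q(0) = 0
q′(0) = 1
q′′(0) = 4
q′′′(0) = -1
So c_3 = q′′′(0)/3! = -1/6.

-1/6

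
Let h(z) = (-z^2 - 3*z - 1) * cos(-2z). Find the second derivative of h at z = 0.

Multiply each power in the prefactor through the base expansion.
The coefficient of z^2 in the expansion is 1, so h′′(0) = 2! * (1) = 2.

2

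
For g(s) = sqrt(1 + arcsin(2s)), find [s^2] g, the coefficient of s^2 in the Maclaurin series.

-1/2

Substitute the inner expansion into the outer series and collect powers.
g(0) = 1
g′(0) = 1
g′′(0) = -1
So c_2 = g′′(0)/2! = -1/2.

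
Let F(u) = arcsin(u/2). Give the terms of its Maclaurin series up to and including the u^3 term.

u^3/48 + u/2

F(0) = 0
F′(0) = 1/2
F′′(0) = 0
F′′′(0) = 1/8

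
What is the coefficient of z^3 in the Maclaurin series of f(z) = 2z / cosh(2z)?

-4

Write the quotient as an unknown series and match coefficients against numerator = denominator · series.
[z^0] = 0;  [z^1] = 2;  [z^2] = 0;  [z^3] = -4.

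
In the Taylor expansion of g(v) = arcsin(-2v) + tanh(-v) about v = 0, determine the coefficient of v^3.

Add the two expansions coefficient-wise.
g(0) = 0
g′(0) = -3
g′′(0) = 0
g′′′(0) = -6
The Taylor polynomial is Σ g^(k)(0)/k! · v^k.

-1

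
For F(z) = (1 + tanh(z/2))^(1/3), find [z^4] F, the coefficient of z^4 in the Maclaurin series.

1/486

Plug the Maclaurin series of the inner function into that of the outer and collect terms.
F(0) = 1
F′(0) = 1/6
F′′(0) = -1/18
F′′′(0) = -1/27
F^(4)(0) = 4/81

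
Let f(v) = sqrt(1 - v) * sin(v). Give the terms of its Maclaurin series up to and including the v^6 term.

Multiply the two series term by term and collect like powers.

-27*v^6/1280 - 19*v^5/1920 + v^4/48 - 7*v^3/24 - v^2/2 + v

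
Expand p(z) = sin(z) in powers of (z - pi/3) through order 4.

sqrt(3)*(z - pi/3)^4/48 - (z - pi/3)^3/12 - sqrt(3)*(z - pi/3)^2/4 + (z - pi/3)/2 + sqrt(3)/2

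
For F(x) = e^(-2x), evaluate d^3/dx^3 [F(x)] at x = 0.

-8

From the series, [x^3] F = -4/3; multiply by 3! = 6 to get -8.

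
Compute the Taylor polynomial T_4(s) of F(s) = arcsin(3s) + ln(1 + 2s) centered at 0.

-4*s^4 + 43*s^3/6 - 2*s^2 + 5*s

Add the two expansions coefficient-wise.
F(0) = 0
F′(0) = 5
F′′(0) = -4
F′′′(0) = 43
F^(4)(0) = -96
Then c_k = F^(k)(0)/k! gives each Taylor coefficient.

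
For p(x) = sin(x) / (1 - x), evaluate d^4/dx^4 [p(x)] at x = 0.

20

Take the Cauchy product of the two expansions.
From the series, [x^4] p = 5/6; multiply by 4! = 24 to get 20.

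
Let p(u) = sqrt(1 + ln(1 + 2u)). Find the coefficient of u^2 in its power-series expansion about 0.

-3/2

Substitute the inner expansion into the outer series and collect powers.
p(0) = 1
p′(0) = 1
p′′(0) = -3
So c_2 = p′′(0)/2! = -3/2.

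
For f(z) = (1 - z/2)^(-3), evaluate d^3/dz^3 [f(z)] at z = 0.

The coefficient of z^3 in the expansion is 5/4, so f′′′(0) = 3! * (5/4) = 15/2.

15/2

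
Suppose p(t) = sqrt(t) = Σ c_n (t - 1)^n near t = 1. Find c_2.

Apply the Taylor formula c_k = f^(k)(a)/k!.
p(1) = 1
p′(1) = 1/2
p′′(1) = -1/4
So c_2 = p′′(1)/2! = -1/8.

-1/8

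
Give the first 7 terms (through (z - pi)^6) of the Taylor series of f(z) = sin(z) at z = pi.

f(pi) = 0
f′(pi) = -1
f′′(pi) = 0
f′′′(pi) = 1
f^(4)(pi) = 0
f^(5)(pi) = -1
f^(6)(pi) = 0
Dividing each by k! gives the coefficients c_0, ..., c_6.

-(z - pi)^5/120 + (z - pi)^3/6 - (z - pi)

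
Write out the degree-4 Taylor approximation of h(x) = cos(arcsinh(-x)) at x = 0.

Let u equal the inner series; expand the outer function in u and truncate.
h(0) = 1
h′(0) = 0
h′′(0) = -1
h′′′(0) = 0
h^(4)(0) = 5

5*x^4/24 - x^2/2 + 1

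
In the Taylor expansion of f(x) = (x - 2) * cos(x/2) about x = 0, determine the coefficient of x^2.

1/4

Multiply each power in the prefactor through the base expansion.
[x^0] = -2;  [x^1] = 1;  [x^2] = 1/4.
So c_2 = f′′(0)/2! = 1/4.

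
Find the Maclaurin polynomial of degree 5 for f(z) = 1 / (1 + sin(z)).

-61*z^5/120 + 2*z^4/3 - 5*z^3/6 + z^2 - z + 1

Write 1/(1+u) = 1 - u + u^2 - u^3 + ... and substitute the series for u.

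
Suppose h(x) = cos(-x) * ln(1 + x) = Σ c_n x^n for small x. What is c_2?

-1/2

Write out both Maclaurin series and multiply, keeping only the needed powers.
h(0) = 0
h′(0) = 1
h′′(0) = -1
Dividing each by k! gives the coefficients c_0, ..., c_2.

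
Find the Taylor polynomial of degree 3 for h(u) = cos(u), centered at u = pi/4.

sqrt(2)*(u - pi/4)^3/12 - sqrt(2)*(u - pi/4)^2/4 - sqrt(2)*(u - pi/4)/2 + sqrt(2)/2

Differentiate repeatedly and evaluate at the center.
h(pi/4) = sqrt(2)/2
h′(pi/4) = -sqrt(2)/2
h′′(pi/4) = -sqrt(2)/2
h′′′(pi/4) = sqrt(2)/2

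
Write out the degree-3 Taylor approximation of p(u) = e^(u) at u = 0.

u^3/6 + u^2/2 + u + 1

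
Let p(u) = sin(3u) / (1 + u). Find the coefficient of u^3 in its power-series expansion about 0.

Expand each factor separately, then convolve coefficients.
p(0) = 0
p′(0) = 3
p′′(0) = -6
p′′′(0) = -9
So c_3 = p′′′(0)/3! = -3/2.

-3/2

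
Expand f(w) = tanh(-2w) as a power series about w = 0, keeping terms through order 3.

8*w^3/3 - 2*w

Use the known series and substitute for the argument.
f(0) = 0
f′(0) = -2
f′′(0) = 0
f′′′(0) = 16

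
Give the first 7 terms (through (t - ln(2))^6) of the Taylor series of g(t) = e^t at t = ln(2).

(t - ln(2))^6/360 + (t - ln(2))^5/60 + (t - ln(2))^4/12 + (t - ln(2))^3/3 + (t - ln(2))^2 + 2*(t - ln(2)) + 2

Use the known series and substitute for the argument.
g(ln(2)) = 2
g′(ln(2)) = 2
g′′(ln(2)) = 2
g′′′(ln(2)) = 2
g^(4)(ln(2)) = 2
g^(5)(ln(2)) = 2
g^(6)(ln(2)) = 2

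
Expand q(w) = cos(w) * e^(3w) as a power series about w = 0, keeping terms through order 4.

7*w^4/6 + 3*w^3 + 4*w^2 + 3*w + 1

Multiply the two series term by term and collect like powers.
q(0) = 1
q′(0) = 3
q′′(0) = 8
q′′′(0) = 18
q^(4)(0) = 28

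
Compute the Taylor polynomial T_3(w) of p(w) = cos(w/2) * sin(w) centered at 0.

Take the Cauchy product of the two expansions.
[w^0] = 0;  [w^1] = 1;  [w^2] = 0;  [w^3] = -7/24.

-7*w^3/24 + w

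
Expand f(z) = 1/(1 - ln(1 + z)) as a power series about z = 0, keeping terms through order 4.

Compose series: expand the inner function first, then feed it into the outer expansion.
[z^0] = 1;  [z^1] = 1;  [z^2] = 1/2;  [z^3] = 1/3;  [z^4] = 1/6.

z^4/6 + z^3/3 + z^2/2 + z + 1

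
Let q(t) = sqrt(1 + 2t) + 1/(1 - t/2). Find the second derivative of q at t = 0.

-1/2

Add the two expansions coefficient-wise.
From the series, [t^2] q = -1/4; multiply by 2! = 2 to get -1/2.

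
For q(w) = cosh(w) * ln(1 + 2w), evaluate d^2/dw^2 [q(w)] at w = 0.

Take the Cauchy product of the two expansions.
The coefficient of w^2 in the expansion is -2, so q′′(0) = 2! * (-2) = -4.

-4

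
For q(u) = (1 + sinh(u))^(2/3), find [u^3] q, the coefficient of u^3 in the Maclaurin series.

Plug the Maclaurin series of the inner function into that of the outer and collect terms.
q(0) = 1
q′(0) = 2/3
q′′(0) = -2/9
q′′′(0) = 26/27

13/81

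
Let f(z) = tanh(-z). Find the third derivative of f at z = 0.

2

Apply the Taylor formula c_k = f^(k)(a)/k!.
The coefficient of z^3 in the expansion is 1/3, so f′′′(0) = 3! * (1/3) = 2.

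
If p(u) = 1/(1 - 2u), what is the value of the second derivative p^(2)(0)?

8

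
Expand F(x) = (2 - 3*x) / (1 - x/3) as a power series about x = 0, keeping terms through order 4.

-7*x^4/81 - 7*x^3/27 - 7*x^2/9 - 7*x/3 + 2

Shift and add copies of the series according to the polynomial's terms.
F(0) = 2
F′(0) = -7/3
F′′(0) = -14/9
F′′′(0) = -14/9
F^(4)(0) = -56/27
Then c_k = F^(k)(0)/k! gives each Taylor coefficient.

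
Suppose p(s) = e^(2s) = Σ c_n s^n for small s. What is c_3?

4/3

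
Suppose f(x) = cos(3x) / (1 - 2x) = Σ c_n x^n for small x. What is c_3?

-1

Multiply the two series term by term and collect like powers.
[x^0] = 1;  [x^1] = 2;  [x^2] = -1/2;  [x^3] = -1.
So c_3 = f′′′(0)/3! = -1.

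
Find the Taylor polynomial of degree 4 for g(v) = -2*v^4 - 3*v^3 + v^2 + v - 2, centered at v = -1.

g(-1) = -1
g′(-1) = -2
g′′(-1) = -4
g′′′(-1) = 30
g^(4)(-1) = -48

-2*(v + 1)^4 + 5*(v + 1)^3 - 2*(v + 1)^2 - 2*(v + 1) - 1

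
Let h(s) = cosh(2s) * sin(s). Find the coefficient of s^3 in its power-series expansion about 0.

Expand each factor separately, then convolve coefficients.

11/6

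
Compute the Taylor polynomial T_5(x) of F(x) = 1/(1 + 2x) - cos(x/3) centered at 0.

-32*x^5 + 31103*x^4/1944 - 8*x^3 + 73*x^2/18 - 2*x

Combine the two series term by term.
F(0) = 0
F′(0) = -2
F′′(0) = 73/9
F′′′(0) = -48
F^(4)(0) = 31103/81
F^(5)(0) = -3840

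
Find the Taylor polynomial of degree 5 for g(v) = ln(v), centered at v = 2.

g(2) = ln(2)
g′(2) = 1/2
g′′(2) = -1/4
g′′′(2) = 1/4
g^(4)(2) = -3/8
g^(5)(2) = 3/4
Dividing each by k! gives the coefficients c_0, ..., c_5.

(v - 2)^5/160 - (v - 2)^4/64 + (v - 2)^3/24 - (v - 2)^2/8 + (v - 2)/2 + ln(2)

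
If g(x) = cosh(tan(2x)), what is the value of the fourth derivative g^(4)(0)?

144

Let u equal the inner series; expand the outer function in u and truncate.
From the series, [x^4] g = 6; multiply by 4! = 24 to get 144.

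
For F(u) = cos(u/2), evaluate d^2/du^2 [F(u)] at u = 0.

-1/4

Compute the successive derivatives at the expansion point and divide by k!.
The coefficient of u^2 in the expansion is -1/8, so F′′(0) = 2! * (-1/8) = -1/4.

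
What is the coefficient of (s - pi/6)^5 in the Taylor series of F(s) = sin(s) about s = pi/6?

sqrt(3)/240

[(s - pi/6)^0] = 1/2;  [(s - pi/6)^1] = sqrt(3)/2;  [(s - pi/6)^2] = -1/4;  [(s - pi/6)^3] = -sqrt(3)/12;  [(s - pi/6)^4] = 1/48;  [(s - pi/6)^5] = sqrt(3)/240.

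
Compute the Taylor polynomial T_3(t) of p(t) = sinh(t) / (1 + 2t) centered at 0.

25*t^3/6 - 2*t^2 + t

Take the Cauchy product of the two expansions.
p(0) = 0
p′(0) = 1
p′′(0) = -4
p′′′(0) = 25
Dividing each by k! gives the coefficients c_0, ..., c_3.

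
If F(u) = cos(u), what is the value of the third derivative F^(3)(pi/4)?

From the series, [(u - pi/4)^3] F = sqrt(2)/12; multiply by 3! = 6 to get sqrt(2)/2.

sqrt(2)/2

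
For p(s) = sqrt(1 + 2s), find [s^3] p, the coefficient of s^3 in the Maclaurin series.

p(0) = 1
p′(0) = 1
p′′(0) = -1
p′′′(0) = 3
The Taylor polynomial is Σ p^(k)(0)/k! · s^k.

1/2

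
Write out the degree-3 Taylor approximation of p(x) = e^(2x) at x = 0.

Apply the Taylor formula c_k = f^(k)(a)/k!.
p(0) = 1
p′(0) = 2
p′′(0) = 4
p′′′(0) = 8

4*x^3/3 + 2*x^2 + 2*x + 1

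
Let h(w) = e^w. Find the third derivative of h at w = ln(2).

Apply the Taylor formula c_k = f^(k)(a)/k!.
The coefficient of (w - ln(2))^3 in the expansion is 1/3, so h′′′(ln(2)) = 3! * (1/3) = 2.

2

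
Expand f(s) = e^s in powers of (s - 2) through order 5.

Differentiate repeatedly and evaluate at the center.

(s - 2)^5*e^(2)/120 + (s - 2)^4*e^(2)/24 + (s - 2)^3*e^(2)/6 + (s - 2)^2*e^(2)/2 + (s - 2)*e^(2) + e^(2)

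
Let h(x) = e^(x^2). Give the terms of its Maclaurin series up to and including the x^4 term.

x^4/2 + x^2 + 1

Apply the Taylor formula c_k = f^(k)(a)/k!.
h(0) = 1
h′(0) = 0
h′′(0) = 2
h′′′(0) = 0
h^(4)(0) = 12
Dividing each by k! gives the coefficients c_0, ..., c_4.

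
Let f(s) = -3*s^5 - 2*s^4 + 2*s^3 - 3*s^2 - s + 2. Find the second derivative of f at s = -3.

Compute the successive derivatives at the expansion point and divide by k!.
The coefficient of (s + 3)^2 in the expansion is 681, so f′′(-3) = 2! * (681) = 1362.

1362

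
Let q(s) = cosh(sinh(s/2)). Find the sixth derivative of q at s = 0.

37/64

Let u equal the inner series; expand the outer function in u and truncate.
The coefficient of s^6 in the expansion is 37/46080, so q^(6)(0) = 6! * (37/46080) = 37/64.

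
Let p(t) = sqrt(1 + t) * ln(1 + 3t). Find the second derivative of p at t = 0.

Write out both Maclaurin series and multiply, keeping only the needed powers.
The coefficient of t^2 in the expansion is -3, so p′′(0) = 2! * (-3) = -6.

-6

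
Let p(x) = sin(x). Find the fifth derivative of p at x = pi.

Use the known series and substitute for the argument.
The coefficient of (x - pi)^5 in the expansion is -1/120, so p^(5)(pi) = 5! * (-1/120) = -1.

-1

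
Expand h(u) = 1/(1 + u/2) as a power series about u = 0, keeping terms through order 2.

Use the known series and substitute for the argument.
[u^0] = 1;  [u^1] = -1/2;  [u^2] = 1/4.

u^2/4 - u/2 + 1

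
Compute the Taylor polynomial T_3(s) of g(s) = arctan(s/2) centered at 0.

-s^3/24 + s/2

Use the known series and substitute for the argument.
[s^0] = 0;  [s^1] = 1/2;  [s^2] = 0;  [s^3] = -1/24.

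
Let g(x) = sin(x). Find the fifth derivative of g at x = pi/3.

1/2

Differentiate repeatedly and evaluate at the center.
The coefficient of (x - pi/3)^5 in the expansion is 1/240, so g^(5)(pi/3) = 5! * (1/240) = 1/2.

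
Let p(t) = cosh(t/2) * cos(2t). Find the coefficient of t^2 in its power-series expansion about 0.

Expand each factor separately, then convolve coefficients.
So c_2 = p′′(0)/2! = -15/8.

-15/8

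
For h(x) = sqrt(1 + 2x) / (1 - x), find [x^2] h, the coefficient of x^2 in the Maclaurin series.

Expand each factor separately, then convolve coefficients.
h(0) = 1
h′(0) = 2
h′′(0) = 3
The Taylor polynomial is Σ h^(k)(0)/k! · x^k.

3/2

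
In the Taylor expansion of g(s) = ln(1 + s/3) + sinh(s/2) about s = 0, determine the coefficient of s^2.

-1/18

Add the two expansions coefficient-wise.
g(0) = 0
g′(0) = 5/6
g′′(0) = -1/9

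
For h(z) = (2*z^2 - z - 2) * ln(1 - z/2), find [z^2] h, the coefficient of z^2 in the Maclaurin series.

Distribute the polynomial across the series and collect like powers.
h(0) = 0
h′(0) = 1
h′′(0) = 3/2

3/4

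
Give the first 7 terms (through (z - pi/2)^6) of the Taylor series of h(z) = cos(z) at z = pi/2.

-(z - pi/2)^5/120 + (z - pi/2)^3/6 - (z - pi/2)

Use the known series and substitute for the argument.
h(pi/2) = 0
h′(pi/2) = -1
h′′(pi/2) = 0
h′′′(pi/2) = 1
h^(4)(pi/2) = 0
h^(5)(pi/2) = -1
h^(6)(pi/2) = 0
The Taylor polynomial is Σ h^(k)(pi/2)/k! · (z - pi/2)^k.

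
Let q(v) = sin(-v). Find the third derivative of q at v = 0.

1

Differentiate repeatedly and evaluate at the center.
The coefficient of v^3 in the expansion is 1/6, so q′′′(0) = 3! * (1/6) = 1.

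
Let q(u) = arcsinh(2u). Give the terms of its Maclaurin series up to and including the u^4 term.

-4*u^3/3 + 2*u

Use the known series and substitute for the argument.
q(0) = 0
q′(0) = 2
q′′(0) = 0
q′′′(0) = -8
q^(4)(0) = 0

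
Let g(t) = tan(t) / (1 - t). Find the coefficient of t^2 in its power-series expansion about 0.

1

Expand each factor separately, then convolve coefficients.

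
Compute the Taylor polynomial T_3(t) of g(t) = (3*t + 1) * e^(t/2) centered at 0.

Shift and add copies of the series according to the polynomial's terms.
g(0) = 1
g′(0) = 7/2
g′′(0) = 13/4
g′′′(0) = 19/8
Dividing each by k! gives the coefficients c_0, ..., c_3.

19*t^3/48 + 13*t^2/8 + 7*t/2 + 1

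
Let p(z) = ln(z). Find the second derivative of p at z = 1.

Use the known series and substitute for the argument.
From the series, [(z - 1)^2] p = -1/2; multiply by 2! = 2 to get -1.

-1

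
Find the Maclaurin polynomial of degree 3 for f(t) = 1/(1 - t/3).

Compute the successive derivatives at the expansion point and divide by k!.

t^3/27 + t^2/9 + t/3 + 1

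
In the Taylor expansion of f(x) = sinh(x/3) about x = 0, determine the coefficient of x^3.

1/162

f(0) = 0
f′(0) = 1/3
f′′(0) = 0
f′′′(0) = 1/27
So c_3 = f′′′(0)/3! = 1/162.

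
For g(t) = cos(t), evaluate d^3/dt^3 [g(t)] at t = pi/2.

1

The coefficient of (t - pi/2)^3 in the expansion is 1/6, so g′′′(pi/2) = 3! * (1/6) = 1.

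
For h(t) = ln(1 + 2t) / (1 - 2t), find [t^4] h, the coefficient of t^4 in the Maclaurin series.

Take the Cauchy product of the two expansions.
h(0) = 0
h′(0) = 2
h′′(0) = 4
h′′′(0) = 40
h^(4)(0) = 224
So c_4 = h^(4)(0)/4! = 28/3.

28/3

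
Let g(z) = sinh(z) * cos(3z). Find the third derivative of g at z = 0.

Write out both Maclaurin series and multiply, keeping only the needed powers.
The coefficient of z^3 in the expansion is -13/3, so g′′′(0) = 3! * (-13/3) = -26.

-26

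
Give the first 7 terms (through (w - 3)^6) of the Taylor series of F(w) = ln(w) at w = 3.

-(w - 3)^6/4374 + (w - 3)^5/1215 - (w - 3)^4/324 + (w - 3)^3/81 - (w - 3)^2/18 + (w - 3)/3 + ln(3)

[(w - 3)^0] = ln(3);  [(w - 3)^1] = 1/3;  [(w - 3)^2] = -1/18;  [(w - 3)^3] = 1/81;  [(w - 3)^4] = -1/324;  [(w - 3)^5] = 1/1215;  [(w - 3)^6] = -1/4374.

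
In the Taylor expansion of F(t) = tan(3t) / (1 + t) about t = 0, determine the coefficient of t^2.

-3

Take the Cauchy product of the two expansions.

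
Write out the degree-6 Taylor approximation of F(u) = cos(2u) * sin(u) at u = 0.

121*u^5/120 - 13*u^3/6 + u

Multiply the two series term by term and collect like powers.
[u^0] = 0;  [u^1] = 1;  [u^2] = 0;  [u^3] = -13/6;  [u^4] = 0;  [u^5] = 121/120;  [u^6] = 0.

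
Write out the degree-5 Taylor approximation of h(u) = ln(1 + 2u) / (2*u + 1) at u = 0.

1096*u^5/15 - 100*u^4/3 + 44*u^3/3 - 6*u^2 + 2*u

Use 1/(1 - r) = Σ r^k on the denominator, then take the Cauchy product.
[u^0] = 0;  [u^1] = 2;  [u^2] = -6;  [u^3] = 44/3;  [u^4] = -100/3;  [u^5] = 1096/15.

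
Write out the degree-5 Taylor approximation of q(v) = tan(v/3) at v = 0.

Apply the Taylor formula c_k = f^(k)(a)/k!.
q(0) = 0
q′(0) = 1/3
q′′(0) = 0
q′′′(0) = 2/27
q^(4)(0) = 0
q^(5)(0) = 16/243

2*v^5/3645 + v^3/81 + v/3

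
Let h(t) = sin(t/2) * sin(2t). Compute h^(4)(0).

-17

Write out both Maclaurin series and multiply, keeping only the needed powers.
The coefficient of t^4 in the expansion is -17/24, so h^(4)(0) = 4! * (-17/24) = -17.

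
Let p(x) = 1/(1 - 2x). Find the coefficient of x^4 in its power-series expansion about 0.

Compute the successive derivatives at the expansion point and divide by k!.
[x^0] = 1;  [x^1] = 2;  [x^2] = 4;  [x^3] = 8;  [x^4] = 16.
So c_4 = p^(4)(0)/4! = 16.

16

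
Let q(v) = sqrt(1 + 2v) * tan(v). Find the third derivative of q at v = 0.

-1

Expand each factor separately, then convolve coefficients.
The coefficient of v^3 in the expansion is -1/6, so q′′′(0) = 3! * (-1/6) = -1.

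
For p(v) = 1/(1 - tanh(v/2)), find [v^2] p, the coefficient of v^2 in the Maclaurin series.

Plug the Maclaurin series of the inner function into that of the outer and collect terms.
[v^0] = 1;  [v^1] = 1/2;  [v^2] = 1/4.

1/4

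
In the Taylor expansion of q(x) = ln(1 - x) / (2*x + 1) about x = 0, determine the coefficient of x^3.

Multiply the numerator's expansion by the denominator's geometric series.
[x^0] = 0;  [x^1] = -1;  [x^2] = 3/2;  [x^3] = -10/3.

-10/3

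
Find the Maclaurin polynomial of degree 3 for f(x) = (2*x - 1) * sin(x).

x^3/6 + 2*x^2 - x

Shift and add copies of the series according to the polynomial's terms.
f(0) = 0
f′(0) = -1
f′′(0) = 4
f′′′(0) = 1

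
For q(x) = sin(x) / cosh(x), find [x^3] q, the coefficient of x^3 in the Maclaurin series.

Write the quotient as an unknown series and match coefficients against numerator = denominator · series.

-2/3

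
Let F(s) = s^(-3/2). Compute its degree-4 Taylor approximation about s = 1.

Differentiate repeatedly and evaluate at the center.
F(1) = 1
F′(1) = -3/2
F′′(1) = 15/4
F′′′(1) = -105/8
F^(4)(1) = 945/16
Then c_k = F^(k)(1)/k! gives each Taylor coefficient.

315*(s - 1)^4/128 - 35*(s - 1)^3/16 + 15*(s - 1)^2/8 - 3*(s - 1)/2 + 1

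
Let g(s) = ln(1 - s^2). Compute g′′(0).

-2

The coefficient of s^2 in the expansion is -1, so g′′(0) = 2! * (-1) = -2.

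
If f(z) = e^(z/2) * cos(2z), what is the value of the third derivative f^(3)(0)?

-47/8

Expand each factor separately, then convolve coefficients.
From the series, [z^3] f = -47/48; multiply by 3! = 6 to get -47/8.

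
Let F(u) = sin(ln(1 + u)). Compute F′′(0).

Compose series: expand the inner function first, then feed it into the outer expansion.
From the series, [u^2] F = -1/2; multiply by 2! = 2 to get -1.

-1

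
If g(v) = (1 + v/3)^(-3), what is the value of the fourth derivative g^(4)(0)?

The coefficient of v^4 in the expansion is 5/27, so g^(4)(0) = 4! * (5/27) = 40/9.

40/9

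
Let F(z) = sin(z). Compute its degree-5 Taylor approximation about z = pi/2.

(z - pi/2)^4/24 - (z - pi/2)^2/2 + 1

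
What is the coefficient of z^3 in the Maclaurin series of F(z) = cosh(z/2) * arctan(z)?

-5/24

Multiply the two series term by term and collect like powers.
[z^0] = 0;  [z^1] = 1;  [z^2] = 0;  [z^3] = -5/24.
So c_3 = F′′′(0)/3! = -5/24.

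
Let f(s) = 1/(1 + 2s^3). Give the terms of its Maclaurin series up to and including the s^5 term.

f(0) = 1
f′(0) = 0
f′′(0) = 0
f′′′(0) = -12
f^(4)(0) = 0
f^(5)(0) = 0
Then c_k = f^(k)(0)/k! gives each Taylor coefficient.

1 - 2*s^3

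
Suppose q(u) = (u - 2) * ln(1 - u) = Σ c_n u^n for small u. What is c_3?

Multiply each power in the prefactor through the base expansion.
q(0) = 0
q′(0) = 2
q′′(0) = 0
q′′′(0) = 1

1/6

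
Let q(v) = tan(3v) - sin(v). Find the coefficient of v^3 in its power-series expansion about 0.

55/6

Expand each term separately and add.
q(0) = 0
q′(0) = 2
q′′(0) = 0
q′′′(0) = 55
Dividing each by k! gives the coefficients c_0, ..., c_3.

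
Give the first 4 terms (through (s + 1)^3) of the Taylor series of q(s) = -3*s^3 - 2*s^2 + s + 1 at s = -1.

q(-1) = 1
q′(-1) = -4
q′′(-1) = 14
q′′′(-1) = -18

-3*(s + 1)^3 + 7*(s + 1)^2 - 4*(s + 1) + 1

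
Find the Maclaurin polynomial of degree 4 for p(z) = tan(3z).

9*z^3 + 3*z

Compute the successive derivatives at the expansion point and divide by k!.
[z^0] = 0;  [z^1] = 3;  [z^2] = 0;  [z^3] = 9;  [z^4] = 0.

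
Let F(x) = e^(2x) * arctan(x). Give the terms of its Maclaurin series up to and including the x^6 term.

2*x^6/9 + x^5/5 + 2*x^4/3 + 5*x^3/3 + 2*x^2 + x

Take the Cauchy product of the two expansions.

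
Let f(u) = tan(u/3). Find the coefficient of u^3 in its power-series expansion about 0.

1/81

Differentiate repeatedly and evaluate at the center.
So c_3 = f′′′(0)/3! = 1/81.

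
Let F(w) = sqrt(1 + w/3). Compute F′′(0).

-1/36

The coefficient of w^2 in the expansion is -1/72, so F′′(0) = 2! * (-1/72) = -1/36.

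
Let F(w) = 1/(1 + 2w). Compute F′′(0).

From the series, [w^2] F = 4; multiply by 2! = 2 to get 8.

8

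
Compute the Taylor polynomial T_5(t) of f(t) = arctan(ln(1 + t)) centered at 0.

Substitute the inner expansion into the outer series and collect powers.
[t^0] = 0;  [t^1] = 1;  [t^2] = -1/2;  [t^3] = 0;  [t^4] = 1/4;  [t^5] = -11/60.

-11*t^5/60 + t^4/4 - t^2/2 + t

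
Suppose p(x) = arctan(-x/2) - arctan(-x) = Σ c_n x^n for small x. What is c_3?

-7/24

Combine the two series term by term.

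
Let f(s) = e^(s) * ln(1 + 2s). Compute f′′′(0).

Take the Cauchy product of the two expansions.
From the series, [s^3] f = 5/3; multiply by 3! = 6 to get 10.

10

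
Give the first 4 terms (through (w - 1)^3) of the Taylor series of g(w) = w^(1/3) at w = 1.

Use the known series and substitute for the argument.

5*(w - 1)^3/81 - (w - 1)^2/9 + (w - 1)/3 + 1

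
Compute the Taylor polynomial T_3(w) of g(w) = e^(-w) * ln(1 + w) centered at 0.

4*w^3/3 - 3*w^2/2 + w

Expand each factor separately, then convolve coefficients.
g(0) = 0
g′(0) = 1
g′′(0) = -3
g′′′(0) = 8
Then c_k = g^(k)(0)/k! gives each Taylor coefficient.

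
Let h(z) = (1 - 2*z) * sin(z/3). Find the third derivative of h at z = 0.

-1/27

Shift and add copies of the series according to the polynomial's terms.
The coefficient of z^3 in the expansion is -1/162, so h′′′(0) = 3! * (-1/162) = -1/27.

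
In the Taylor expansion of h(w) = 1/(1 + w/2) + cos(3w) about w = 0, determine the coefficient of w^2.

-17/4

Expand each term separately and add.
[w^0] = 2;  [w^1] = -1/2;  [w^2] = -17/4.
So c_2 = h′′(0)/2! = -17/4.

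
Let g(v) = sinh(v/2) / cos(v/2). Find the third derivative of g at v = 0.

1/2

Divide the numerator series by the denominator series (power-series long division).
The coefficient of v^3 in the expansion is 1/12, so g′′′(0) = 3! * (1/12) = 1/2.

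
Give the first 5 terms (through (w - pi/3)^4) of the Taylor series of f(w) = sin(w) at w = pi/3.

Use the known series and substitute for the argument.
[(w - pi/3)^0] = sqrt(3)/2;  [(w - pi/3)^1] = 1/2;  [(w - pi/3)^2] = -sqrt(3)/4;  [(w - pi/3)^3] = -1/12;  [(w - pi/3)^4] = sqrt(3)/48.

sqrt(3)*(w - pi/3)^4/48 - (w - pi/3)^3/12 - sqrt(3)*(w - pi/3)^2/4 + (w - pi/3)/2 + sqrt(3)/2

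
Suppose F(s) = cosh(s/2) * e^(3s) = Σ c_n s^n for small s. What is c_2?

Expand each factor separately, then convolve coefficients.

37/8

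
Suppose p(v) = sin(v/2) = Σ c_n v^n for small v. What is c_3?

-1/48

Differentiate repeatedly and evaluate at the center.
p(0) = 0
p′(0) = 1/2
p′′(0) = 0
p′′′(0) = -1/8
So c_3 = p′′′(0)/3! = -1/48.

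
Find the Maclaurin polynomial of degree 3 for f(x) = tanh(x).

-x^3/3 + x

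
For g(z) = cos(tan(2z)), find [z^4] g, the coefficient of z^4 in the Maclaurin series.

Let u equal the inner series; expand the outer function in u and truncate.
[z^0] = 1;  [z^1] = 0;  [z^2] = -2;  [z^3] = 0;  [z^4] = -14/3.

-14/3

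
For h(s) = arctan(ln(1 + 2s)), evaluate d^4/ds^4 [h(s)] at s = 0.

96

Substitute the inner expansion into the outer series and collect powers.
The coefficient of s^4 in the expansion is 4, so h^(4)(0) = 4! * (4) = 96.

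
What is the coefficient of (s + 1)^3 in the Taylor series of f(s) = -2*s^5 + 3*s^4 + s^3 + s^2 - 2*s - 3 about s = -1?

-31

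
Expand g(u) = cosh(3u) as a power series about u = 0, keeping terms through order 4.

27*u^4/8 + 9*u^2/2 + 1

g(0) = 1
g′(0) = 0
g′′(0) = 9
g′′′(0) = 0
g^(4)(0) = 81
Dividing each by k! gives the coefficients c_0, ..., c_4.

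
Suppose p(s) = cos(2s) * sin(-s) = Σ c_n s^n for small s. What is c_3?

13/6

Expand each factor separately, then convolve coefficients.
p(0) = 0
p′(0) = -1
p′′(0) = 0
p′′′(0) = 13
So c_3 = p′′′(0)/3! = 13/6.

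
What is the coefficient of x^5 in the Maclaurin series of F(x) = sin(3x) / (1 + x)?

Expand each factor separately, then convolve coefficients.

21/40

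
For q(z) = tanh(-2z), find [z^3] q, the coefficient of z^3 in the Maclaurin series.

8/3

q(0) = 0
q′(0) = -2
q′′(0) = 0
q′′′(0) = 16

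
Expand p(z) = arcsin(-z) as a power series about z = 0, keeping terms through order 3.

-z^3/6 - z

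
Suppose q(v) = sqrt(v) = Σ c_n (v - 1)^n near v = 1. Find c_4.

-5/128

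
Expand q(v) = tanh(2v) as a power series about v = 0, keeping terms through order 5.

64*v^5/15 - 8*v^3/3 + 2*v

q(0) = 0
q′(0) = 2
q′′(0) = 0
q′′′(0) = -16
q^(4)(0) = 0
q^(5)(0) = 512
Then c_k = q^(k)(0)/k! gives each Taylor coefficient.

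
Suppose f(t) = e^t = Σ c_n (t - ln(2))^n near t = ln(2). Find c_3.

1/3

f(ln(2)) = 2
f′(ln(2)) = 2
f′′(ln(2)) = 2
f′′′(ln(2)) = 2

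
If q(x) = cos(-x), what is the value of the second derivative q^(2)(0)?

-1

The coefficient of x^2 in the expansion is -1/2, so q′′(0) = 2! * (-1/2) = -1.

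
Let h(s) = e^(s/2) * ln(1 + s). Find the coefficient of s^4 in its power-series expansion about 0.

-1/8

Write out both Maclaurin series and multiply, keeping only the needed powers.
[s^0] = 0;  [s^1] = 1;  [s^2] = 0;  [s^3] = 5/24;  [s^4] = -1/8.
So c_4 = h^(4)(0)/4! = -1/8.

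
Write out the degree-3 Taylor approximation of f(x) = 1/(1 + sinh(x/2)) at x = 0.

-7*x^3/48 + x^2/4 - x/2 + 1

Let u equal the inner series; expand the outer function in u and truncate.
f(0) = 1
f′(0) = -1/2
f′′(0) = 1/2
f′′′(0) = -7/8
The Taylor polynomial is Σ f^(k)(0)/k! · x^k.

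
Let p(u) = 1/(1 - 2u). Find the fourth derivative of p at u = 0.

384

Use the known series and substitute for the argument.
From the series, [u^4] p = 16; multiply by 4! = 24 to get 384.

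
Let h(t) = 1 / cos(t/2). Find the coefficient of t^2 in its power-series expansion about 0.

1/8

Divide the numerator series by the denominator series (power-series long division).
So c_2 = h′′(0)/2! = 1/8.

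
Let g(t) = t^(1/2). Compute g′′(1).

-1/4

The coefficient of (t - 1)^2 in the expansion is -1/8, so g′′(1) = 2! * (-1/8) = -1/4.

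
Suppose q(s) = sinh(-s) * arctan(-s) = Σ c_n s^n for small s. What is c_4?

Multiply the two series term by term and collect like powers.
q(0) = 0
q′(0) = 0
q′′(0) = 2
q′′′(0) = 0
q^(4)(0) = -4
So c_4 = q^(4)(0)/4! = -1/6.

-1/6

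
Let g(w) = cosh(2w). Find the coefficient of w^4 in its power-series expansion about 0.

g(0) = 1
g′(0) = 0
g′′(0) = 4
g′′′(0) = 0
g^(4)(0) = 16

2/3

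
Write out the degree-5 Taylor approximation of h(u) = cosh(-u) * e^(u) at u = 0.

2*u^5/15 + u^4/3 + 2*u^3/3 + u^2 + u + 1

Take the Cauchy product of the two expansions.
h(0) = 1
h′(0) = 1
h′′(0) = 2
h′′′(0) = 4
h^(4)(0) = 8
h^(5)(0) = 16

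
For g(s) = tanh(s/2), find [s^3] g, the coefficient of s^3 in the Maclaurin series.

Apply the Taylor formula c_k = f^(k)(a)/k!.
g(0) = 0
g′(0) = 1/2
g′′(0) = 0
g′′′(0) = -1/4

-1/24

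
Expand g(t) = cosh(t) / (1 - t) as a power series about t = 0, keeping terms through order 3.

3*t^3/2 + 3*t^2/2 + t + 1

Write out both Maclaurin series and multiply, keeping only the needed powers.
g(0) = 1
g′(0) = 1
g′′(0) = 3
g′′′(0) = 9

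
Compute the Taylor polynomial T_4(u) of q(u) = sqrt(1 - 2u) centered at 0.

q(0) = 1
q′(0) = -1
q′′(0) = -1
q′′′(0) = -3
q^(4)(0) = -15
Dividing each by k! gives the coefficients c_0, ..., c_4.

-5*u^4/8 - u^3/2 - u^2/2 - u + 1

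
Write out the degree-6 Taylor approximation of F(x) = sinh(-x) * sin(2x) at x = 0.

-11*x^6/180 + x^4 - 2*x^2

Expand each factor separately, then convolve coefficients.
[x^0] = 0;  [x^1] = 0;  [x^2] = -2;  [x^3] = 0;  [x^4] = 1;  [x^5] = 0;  [x^6] = -11/180.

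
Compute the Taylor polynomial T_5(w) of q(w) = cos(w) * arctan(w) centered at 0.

49*w^5/120 - 5*w^3/6 + w

Expand each factor separately, then convolve coefficients.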